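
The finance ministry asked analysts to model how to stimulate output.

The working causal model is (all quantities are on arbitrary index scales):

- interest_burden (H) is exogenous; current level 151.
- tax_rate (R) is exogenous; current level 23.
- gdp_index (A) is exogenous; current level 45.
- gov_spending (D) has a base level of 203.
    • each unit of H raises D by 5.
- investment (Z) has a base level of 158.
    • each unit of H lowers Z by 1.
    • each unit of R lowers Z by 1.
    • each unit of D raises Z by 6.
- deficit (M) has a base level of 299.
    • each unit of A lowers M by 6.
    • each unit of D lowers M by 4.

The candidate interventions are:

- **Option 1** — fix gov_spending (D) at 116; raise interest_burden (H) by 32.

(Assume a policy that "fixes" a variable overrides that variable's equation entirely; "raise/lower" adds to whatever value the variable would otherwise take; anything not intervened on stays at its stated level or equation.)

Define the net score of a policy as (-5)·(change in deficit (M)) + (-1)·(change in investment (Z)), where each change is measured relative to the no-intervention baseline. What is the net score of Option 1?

Baseline:
  H = 151
  R = 23
  A = 45
  D = 203 + 5·151 = 958
  Z = 158 − 151 − 23 + 6·958 = 5732
  M = 299 − 6·45 − 4·958 = -3803
Option 1 (D := 116, H + 32):
  H = 151 + 32 = 183
  R = 23
  A = 45
  D = 116
  Z = 158 − 183 − 23 + 6·116 = 648
  M = 299 − 6·45 − 4·116 = -435
ΔM = -435 − (-3803) = 3368; ΔZ = 648 − 5732 = -5084
Score = (-5)·3368 + (-1)·(-5084) = -11756

-11756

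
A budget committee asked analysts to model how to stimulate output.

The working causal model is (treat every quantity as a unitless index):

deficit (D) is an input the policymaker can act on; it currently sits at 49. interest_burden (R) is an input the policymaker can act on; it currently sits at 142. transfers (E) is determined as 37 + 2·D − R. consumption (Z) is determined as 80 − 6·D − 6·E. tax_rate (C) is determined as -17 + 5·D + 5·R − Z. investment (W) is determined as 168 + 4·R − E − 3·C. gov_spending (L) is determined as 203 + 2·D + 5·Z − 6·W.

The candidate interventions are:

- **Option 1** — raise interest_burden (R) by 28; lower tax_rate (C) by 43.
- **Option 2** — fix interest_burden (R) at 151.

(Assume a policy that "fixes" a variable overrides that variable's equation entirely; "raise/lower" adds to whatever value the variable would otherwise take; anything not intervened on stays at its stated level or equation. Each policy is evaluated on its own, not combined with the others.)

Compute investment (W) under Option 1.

Option 1 (R + 28, C − 43):
  D = 49
  R = 142 + 28 = 170
  E = 37 + 2·49 − 170 = -35
  Z = 80 − 6·49 − 6·(-35) = -4
  C = -17 + 5·49 + 5·170 − (-4) (−43 from intervention) = 1039
  W = 168 + 4·170 − (-35) − 3·1039 = -2234

-2234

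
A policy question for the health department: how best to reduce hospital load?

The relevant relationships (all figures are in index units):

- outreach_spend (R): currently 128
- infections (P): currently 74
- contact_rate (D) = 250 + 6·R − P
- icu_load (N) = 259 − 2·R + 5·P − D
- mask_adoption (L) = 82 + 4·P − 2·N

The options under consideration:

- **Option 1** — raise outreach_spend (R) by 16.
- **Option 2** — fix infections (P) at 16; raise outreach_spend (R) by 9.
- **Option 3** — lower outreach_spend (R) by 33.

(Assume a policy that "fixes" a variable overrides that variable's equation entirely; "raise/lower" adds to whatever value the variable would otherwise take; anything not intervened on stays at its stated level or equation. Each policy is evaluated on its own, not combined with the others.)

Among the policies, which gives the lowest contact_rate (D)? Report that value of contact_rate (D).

746

Option 1 (R + 16):
  R = 128 + 16 = 144
  P = 74
  D = 250 + 6·144 − 74 = 1040
Option 2 (P := 16, R + 9):
  R = 128 + 9 = 137
  P = 16
  D = 250 + 6·137 − 16 = 1056
Option 3 (R − 33):
  R = 128 − 33 = 95
  P = 74
  D = 250 + 6·95 − 74 = 746
Comparing — Option 1: D=1040, Option 2: D=1056, Option 3: D=746. Lowest is 746 (Option 3).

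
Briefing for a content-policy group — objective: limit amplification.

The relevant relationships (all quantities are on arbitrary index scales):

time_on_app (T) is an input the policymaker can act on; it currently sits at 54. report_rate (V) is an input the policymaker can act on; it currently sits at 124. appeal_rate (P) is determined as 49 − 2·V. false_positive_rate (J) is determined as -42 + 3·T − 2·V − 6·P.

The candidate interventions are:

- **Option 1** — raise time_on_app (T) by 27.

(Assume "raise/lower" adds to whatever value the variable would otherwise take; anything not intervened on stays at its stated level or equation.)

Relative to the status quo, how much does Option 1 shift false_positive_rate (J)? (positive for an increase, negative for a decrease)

Baseline:
  T = 54
  V = 124
  P = 49 − 2·124 = -199
  J = -42 + 3·54 − 2·124 − 6·(-199) = 1066
Option 1 (T + 27):
  T = 54 + 27 = 81
  V = 124
  P = 49 − 2·124 = -199
  J = -42 + 3·81 − 2·124 − 6·(-199) = 1147
Change in J: 1147 − 1066 = 81

81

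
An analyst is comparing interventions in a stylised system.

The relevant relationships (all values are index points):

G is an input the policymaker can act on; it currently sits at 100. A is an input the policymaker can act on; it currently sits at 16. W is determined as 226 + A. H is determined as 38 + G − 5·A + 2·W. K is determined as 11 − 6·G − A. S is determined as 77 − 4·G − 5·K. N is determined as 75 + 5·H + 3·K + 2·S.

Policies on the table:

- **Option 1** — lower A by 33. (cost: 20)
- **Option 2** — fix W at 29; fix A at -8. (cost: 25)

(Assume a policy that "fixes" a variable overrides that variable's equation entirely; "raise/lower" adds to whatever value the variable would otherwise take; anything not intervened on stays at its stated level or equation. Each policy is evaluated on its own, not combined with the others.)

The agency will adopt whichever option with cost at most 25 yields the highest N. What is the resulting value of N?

6638

Option 1 (A − 33):
  G = 100
  A = 16 − 33 = -17
  W = 226 + (-17) = 209
  H = 38 + 100 − 5·(-17) + 2·209 = 641
  K = 11 − 6·100 − (-17) = -572
  S = 77 − 4·100 − 5·(-572) = 2537
  N = 75 + 5·641 + 3·(-572) + 2·2537 = 6638
Option 2 (W := 29, A := -8):
  G = 100
  A = -8
  W = 29
  H = 38 + 100 − 5·(-8) + 2·29 = 236
  K = 11 − 6·100 − (-8) = -581
  S = 77 − 4·100 − 5·(-581) = 2582
  N = 75 + 5·236 + 3·(-581) + 2·2582 = 4676
Comparing — Option 1: N=6638, Option 2: N=4676. Highest is 6638 (Option 1).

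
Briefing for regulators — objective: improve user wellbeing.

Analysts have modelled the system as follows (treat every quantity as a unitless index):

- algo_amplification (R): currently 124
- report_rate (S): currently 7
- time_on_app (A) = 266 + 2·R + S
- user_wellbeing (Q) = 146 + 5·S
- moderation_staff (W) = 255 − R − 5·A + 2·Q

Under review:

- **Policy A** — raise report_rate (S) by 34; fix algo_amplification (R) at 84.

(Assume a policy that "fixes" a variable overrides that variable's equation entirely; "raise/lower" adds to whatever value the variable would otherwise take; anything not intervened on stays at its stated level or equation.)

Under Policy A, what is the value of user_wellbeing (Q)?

Policy A (S + 34, R := 84):
  S = 7 + 34 = 41
  Q = 146 + 5·41 = 351

351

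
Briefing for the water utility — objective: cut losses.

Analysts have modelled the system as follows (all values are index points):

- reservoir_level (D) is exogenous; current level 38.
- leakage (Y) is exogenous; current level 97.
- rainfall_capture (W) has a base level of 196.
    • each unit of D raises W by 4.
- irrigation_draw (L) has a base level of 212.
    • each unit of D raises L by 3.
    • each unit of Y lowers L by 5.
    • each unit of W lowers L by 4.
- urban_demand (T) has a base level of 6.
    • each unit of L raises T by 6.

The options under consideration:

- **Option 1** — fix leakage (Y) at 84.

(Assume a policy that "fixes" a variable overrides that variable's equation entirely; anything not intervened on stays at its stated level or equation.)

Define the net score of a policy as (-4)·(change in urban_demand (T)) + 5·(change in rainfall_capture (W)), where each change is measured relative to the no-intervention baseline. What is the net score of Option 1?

-1560

Baseline:
  D = 38
  Y = 97
  W = 196 + 4·38 = 348
  L = 212 + 3·38 − 5·97 − 4·348 = -1551
  T = 6 + 6·(-1551) = -9300
Option 1 (Y := 84):
  D = 38
  Y = 84
  W = 196 + 4·38 = 348
  L = 212 + 3·38 − 5·84 − 4·348 = -1486
  T = 6 + 6·(-1486) = -8910
ΔT = -8910 − (-9300) = 390; ΔW = 348 − 348 = 0
Score = (-4)·390 + 5·0 = -1560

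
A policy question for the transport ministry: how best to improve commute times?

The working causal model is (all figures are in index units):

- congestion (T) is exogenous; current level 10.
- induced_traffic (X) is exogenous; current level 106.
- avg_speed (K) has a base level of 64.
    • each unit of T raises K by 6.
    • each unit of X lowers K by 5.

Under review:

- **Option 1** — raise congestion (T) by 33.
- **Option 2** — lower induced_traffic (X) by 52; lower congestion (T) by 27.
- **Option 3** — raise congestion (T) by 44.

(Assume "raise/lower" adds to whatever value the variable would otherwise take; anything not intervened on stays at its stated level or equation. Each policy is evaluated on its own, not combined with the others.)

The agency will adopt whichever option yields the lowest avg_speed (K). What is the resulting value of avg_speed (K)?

-308

Option 1 (T + 33):
  T = 10 + 33 = 43
  X = 106
  K = 64 + 6·43 − 5·106 = -208
Option 2 (X − 52, T − 27):
  T = 10 − 27 = -17
  X = 106 − 52 = 54
  K = 64 + 6·(-17) − 5·54 = -308
Option 3 (T + 44):
  T = 10 + 44 = 54
  X = 106
  K = 64 + 6·54 − 5·106 = -142
Comparing — Option 1: K=-208, Option 2: K=-308, Option 3: K=-142. Lowest is -308 (Option 2).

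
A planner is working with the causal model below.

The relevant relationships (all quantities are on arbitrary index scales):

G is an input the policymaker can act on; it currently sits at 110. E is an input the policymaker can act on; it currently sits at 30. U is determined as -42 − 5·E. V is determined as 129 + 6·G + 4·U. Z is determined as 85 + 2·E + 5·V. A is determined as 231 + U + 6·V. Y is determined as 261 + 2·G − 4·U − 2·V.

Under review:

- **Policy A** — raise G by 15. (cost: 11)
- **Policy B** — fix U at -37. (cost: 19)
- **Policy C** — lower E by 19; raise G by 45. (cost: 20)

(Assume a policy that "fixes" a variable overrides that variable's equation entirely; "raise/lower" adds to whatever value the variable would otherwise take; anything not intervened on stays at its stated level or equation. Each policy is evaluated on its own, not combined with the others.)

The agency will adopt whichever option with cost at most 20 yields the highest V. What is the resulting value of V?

671

Policy A (G + 15):
  G = 110 + 15 = 125
  E = 30
  U = -42 − 5·30 = -192
  V = 129 + 6·125 + 4·(-192) = 111
Policy B (U := -37):
  G = 110
  E = 30
  U = -37
  V = 129 + 6·110 + 4·(-37) = 641
Policy C (E − 19, G + 45):
  G = 110 + 45 = 155
  E = 30 − 19 = 11
  U = -42 − 5·11 = -97
  V = 129 + 6·155 + 4·(-97) = 671
Comparing — Policy A: V=111, Policy B: V=641, Policy C: V=671. Highest is 671 (Policy C).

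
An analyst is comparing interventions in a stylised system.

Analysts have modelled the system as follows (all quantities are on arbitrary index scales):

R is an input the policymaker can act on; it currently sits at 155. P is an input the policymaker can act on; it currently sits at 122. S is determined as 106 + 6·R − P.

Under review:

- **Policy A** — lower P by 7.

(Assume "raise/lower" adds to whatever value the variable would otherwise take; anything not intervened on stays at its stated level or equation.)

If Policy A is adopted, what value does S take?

Policy A (P − 7):
  R = 155
  P = 122 − 7 = 115
  S = 106 + 6·155 − 115 = 921

921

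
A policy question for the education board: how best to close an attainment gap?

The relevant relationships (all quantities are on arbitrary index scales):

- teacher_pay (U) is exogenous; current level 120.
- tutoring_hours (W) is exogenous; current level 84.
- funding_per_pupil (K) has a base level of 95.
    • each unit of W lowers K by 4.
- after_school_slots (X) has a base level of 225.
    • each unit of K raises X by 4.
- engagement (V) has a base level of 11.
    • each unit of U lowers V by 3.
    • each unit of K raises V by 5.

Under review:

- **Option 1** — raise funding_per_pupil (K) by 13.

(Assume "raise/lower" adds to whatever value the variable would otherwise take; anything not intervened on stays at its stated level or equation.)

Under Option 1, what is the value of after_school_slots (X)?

Option 1 (K + 13):
  W = 84
  K = 95 − 4·84 (+13 from intervention) = -228
  X = 225 + 4·(-228) = -687

-687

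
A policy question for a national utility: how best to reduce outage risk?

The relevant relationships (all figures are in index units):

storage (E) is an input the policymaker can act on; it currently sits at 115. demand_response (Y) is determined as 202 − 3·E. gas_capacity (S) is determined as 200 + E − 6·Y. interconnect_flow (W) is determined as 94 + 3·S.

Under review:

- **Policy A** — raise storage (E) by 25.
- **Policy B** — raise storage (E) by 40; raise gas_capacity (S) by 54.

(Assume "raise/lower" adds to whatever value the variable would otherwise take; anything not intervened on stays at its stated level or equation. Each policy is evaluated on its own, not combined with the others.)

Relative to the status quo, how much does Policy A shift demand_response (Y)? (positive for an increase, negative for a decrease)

-75

Baseline:
  E = 115
  Y = 202 − 3·115 = -143
Policy A (E + 25):
  E = 115 + 25 = 140
  Y = 202 − 3·140 = -218
Change in Y: -218 − (-143) = -75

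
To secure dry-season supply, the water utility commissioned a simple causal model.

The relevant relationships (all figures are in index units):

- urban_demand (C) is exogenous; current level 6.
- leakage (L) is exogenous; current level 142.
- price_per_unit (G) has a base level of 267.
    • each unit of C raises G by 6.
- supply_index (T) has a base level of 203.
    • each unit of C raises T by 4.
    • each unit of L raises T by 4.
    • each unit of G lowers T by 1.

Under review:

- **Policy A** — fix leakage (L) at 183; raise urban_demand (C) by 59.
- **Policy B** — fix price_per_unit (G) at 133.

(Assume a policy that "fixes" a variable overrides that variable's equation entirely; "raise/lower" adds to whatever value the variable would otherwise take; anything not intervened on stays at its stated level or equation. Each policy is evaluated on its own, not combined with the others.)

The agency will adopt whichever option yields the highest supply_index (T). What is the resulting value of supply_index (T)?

662

Policy A (L := 183, C + 59):
  C = 6 + 59 = 65
  L = 183
  G = 267 + 6·65 = 657
  T = 203 + 4·65 + 4·183 − 657 = 538
Policy B (G := 133):
  C = 6
  L = 142
  G = 133
  T = 203 + 4·6 + 4·142 − 133 = 662
Comparing — Policy A: T=538, Policy B: T=662. Highest is 662 (Policy B).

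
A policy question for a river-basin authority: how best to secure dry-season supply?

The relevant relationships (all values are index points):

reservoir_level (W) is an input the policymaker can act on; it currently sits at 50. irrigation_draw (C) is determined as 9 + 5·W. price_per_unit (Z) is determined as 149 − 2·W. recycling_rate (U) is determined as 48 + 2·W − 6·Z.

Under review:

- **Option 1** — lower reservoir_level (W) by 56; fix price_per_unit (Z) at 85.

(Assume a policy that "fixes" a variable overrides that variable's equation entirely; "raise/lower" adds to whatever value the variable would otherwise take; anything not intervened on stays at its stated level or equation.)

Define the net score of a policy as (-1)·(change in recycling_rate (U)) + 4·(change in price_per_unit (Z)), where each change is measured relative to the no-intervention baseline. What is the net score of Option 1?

Baseline:
  W = 50
  Z = 149 − 2·50 = 49
  U = 48 + 2·50 − 6·49 = -146
Option 1 (W − 56, Z := 85):
  W = 50 − 56 = -6
  Z = 85
  U = 48 + 2·(-6) − 6·85 = -474
ΔU = -474 − (-146) = -328; ΔZ = 85 − 49 = 36
Score = (-1)·(-328) + 4·36 = 472

472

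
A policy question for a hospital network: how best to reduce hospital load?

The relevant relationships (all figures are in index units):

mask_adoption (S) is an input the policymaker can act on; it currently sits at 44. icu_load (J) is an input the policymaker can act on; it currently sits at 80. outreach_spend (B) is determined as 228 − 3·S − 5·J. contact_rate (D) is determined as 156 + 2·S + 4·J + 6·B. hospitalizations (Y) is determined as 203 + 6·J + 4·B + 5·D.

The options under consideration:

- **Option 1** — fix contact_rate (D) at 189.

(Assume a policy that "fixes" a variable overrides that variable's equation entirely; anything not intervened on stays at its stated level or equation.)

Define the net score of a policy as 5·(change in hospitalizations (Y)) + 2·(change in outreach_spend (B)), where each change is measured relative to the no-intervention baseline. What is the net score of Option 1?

Baseline:
  S = 44
  J = 80
  B = 228 − 3·44 − 5·80 = -304
  D = 156 + 2·44 + 4·80 + 6·(-304) = -1260
  Y = 203 + 6·80 + 4·(-304) + 5·(-1260) = -6833
Option 1 (D := 189):
  S = 44
  J = 80
  B = 228 − 3·44 − 5·80 = -304
  D = 189
  Y = 203 + 6·80 + 4·(-304) + 5·189 = 412
ΔY = 412 − (-6833) = 7245; ΔB = -304 − (-304) = 0
Score = 5·7245 + 2·0 = 36225

36225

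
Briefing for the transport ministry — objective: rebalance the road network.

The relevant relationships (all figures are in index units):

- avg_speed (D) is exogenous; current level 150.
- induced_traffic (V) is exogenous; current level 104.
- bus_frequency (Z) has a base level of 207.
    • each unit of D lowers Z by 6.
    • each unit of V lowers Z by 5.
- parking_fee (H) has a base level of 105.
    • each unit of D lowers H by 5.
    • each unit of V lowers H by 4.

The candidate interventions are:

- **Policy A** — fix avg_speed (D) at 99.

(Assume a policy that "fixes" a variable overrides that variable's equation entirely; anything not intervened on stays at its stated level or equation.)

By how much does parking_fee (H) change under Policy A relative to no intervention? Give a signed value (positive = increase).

255

Baseline:
  D = 150
  V = 104
  H = 105 − 5·150 − 4·104 = -1061
Policy A (D := 99):
  D = 99
  V = 104
  H = 105 − 5·99 − 4·104 = -806
Change in H: -806 − (-1061) = 255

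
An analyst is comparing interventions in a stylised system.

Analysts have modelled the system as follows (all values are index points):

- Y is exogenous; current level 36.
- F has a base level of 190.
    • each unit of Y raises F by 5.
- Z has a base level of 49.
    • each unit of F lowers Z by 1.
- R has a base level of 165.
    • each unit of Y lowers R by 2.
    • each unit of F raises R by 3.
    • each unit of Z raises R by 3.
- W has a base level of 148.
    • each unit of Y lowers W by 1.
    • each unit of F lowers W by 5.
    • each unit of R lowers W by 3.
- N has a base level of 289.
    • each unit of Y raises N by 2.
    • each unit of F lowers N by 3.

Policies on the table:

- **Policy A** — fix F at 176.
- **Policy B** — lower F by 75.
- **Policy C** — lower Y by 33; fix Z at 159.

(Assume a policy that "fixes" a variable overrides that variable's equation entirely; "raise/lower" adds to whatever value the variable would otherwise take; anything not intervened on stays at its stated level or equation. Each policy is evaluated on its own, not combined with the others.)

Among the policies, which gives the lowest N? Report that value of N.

Policy A (F := 176):
  Y = 36
  F = 176
  N = 289 + 2·36 − 3·176 = -167
Policy B (F − 75):
  Y = 36
  F = 190 + 5·36 (−75 from intervention) = 295
  N = 289 + 2·36 − 3·295 = -524
Policy C (Y − 33, Z := 159):
  Y = 36 − 33 = 3
  F = 190 + 5·3 = 205
  N = 289 + 2·3 − 3·205 = -320
Comparing — Policy A: N=-167, Policy B: N=-524, Policy C: N=-320. Lowest is -524 (Policy B).

-524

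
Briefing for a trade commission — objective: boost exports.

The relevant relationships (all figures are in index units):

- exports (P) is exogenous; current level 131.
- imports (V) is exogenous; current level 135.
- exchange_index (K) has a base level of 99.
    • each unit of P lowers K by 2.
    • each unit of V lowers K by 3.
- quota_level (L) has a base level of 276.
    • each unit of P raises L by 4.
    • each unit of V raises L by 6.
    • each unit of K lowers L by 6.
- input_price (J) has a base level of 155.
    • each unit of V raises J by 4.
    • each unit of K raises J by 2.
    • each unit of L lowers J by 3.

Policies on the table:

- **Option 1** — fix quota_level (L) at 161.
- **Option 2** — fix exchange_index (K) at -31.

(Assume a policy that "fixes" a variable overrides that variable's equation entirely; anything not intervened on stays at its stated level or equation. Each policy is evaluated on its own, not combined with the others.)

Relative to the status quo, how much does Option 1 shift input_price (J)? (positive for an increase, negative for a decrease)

Baseline:
  P = 131
  V = 135
  K = 99 − 2·131 − 3·135 = -568
  L = 276 + 4·131 + 6·135 − 6·(-568) = 5018
  J = 155 + 4·135 + 2·(-568) − 3·5018 = -15495
Option 1 (L := 161):
  P = 131
  V = 135
  K = 99 − 2·131 − 3·135 = -568
  L = 161
  J = 155 + 4·135 + 2·(-568) − 3·161 = -924
Change in J: -924 − (-15495) = 14571

14571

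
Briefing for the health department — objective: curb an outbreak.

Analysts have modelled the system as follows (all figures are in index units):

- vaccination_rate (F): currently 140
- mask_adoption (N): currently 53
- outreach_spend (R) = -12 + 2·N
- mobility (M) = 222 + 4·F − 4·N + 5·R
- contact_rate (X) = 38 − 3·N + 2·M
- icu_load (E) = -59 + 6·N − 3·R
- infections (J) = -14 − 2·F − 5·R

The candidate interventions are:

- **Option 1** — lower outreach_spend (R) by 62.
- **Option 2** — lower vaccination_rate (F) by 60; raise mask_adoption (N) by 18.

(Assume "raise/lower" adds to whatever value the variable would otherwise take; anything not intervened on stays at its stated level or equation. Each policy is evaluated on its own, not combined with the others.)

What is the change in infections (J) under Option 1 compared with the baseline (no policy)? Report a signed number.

310

Baseline:
  F = 140
  N = 53
  R = -12 + 2·53 = 94
  J = -14 − 2·140 − 5·94 = -764
Option 1 (R − 62):
  F = 140
  N = 53
  R = -12 + 2·53 (−62 from intervention) = 32
  J = -14 − 2·140 − 5·32 = -454
Change in J: -454 − (-764) = 310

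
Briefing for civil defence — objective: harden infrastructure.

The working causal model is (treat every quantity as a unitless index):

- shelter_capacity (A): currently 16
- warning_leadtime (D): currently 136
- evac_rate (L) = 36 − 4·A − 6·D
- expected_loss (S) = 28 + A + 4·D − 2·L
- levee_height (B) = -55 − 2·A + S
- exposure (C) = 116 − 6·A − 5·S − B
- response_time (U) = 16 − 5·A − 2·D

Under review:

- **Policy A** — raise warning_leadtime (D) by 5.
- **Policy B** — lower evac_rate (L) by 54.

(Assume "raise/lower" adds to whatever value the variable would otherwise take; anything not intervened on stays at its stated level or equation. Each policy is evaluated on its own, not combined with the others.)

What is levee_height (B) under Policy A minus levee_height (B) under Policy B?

Policy A (D + 5):
  A = 16
  D = 136 + 5 = 141
  L = 36 − 4·16 − 6·141 = -874
  S = 28 + 16 + 4·141 − 2·(-874) = 2356
  B = -55 − 2·16 + 2356 = 2269
Policy B (L − 54):
  A = 16
  D = 136
  L = 36 − 4·16 − 6·136 (−54 from intervention) = -898
  S = 28 + 16 + 4·136 − 2·(-898) = 2384
  B = -55 − 2·16 + 2384 = 2297
B: 2269 − 2297 = -28

-28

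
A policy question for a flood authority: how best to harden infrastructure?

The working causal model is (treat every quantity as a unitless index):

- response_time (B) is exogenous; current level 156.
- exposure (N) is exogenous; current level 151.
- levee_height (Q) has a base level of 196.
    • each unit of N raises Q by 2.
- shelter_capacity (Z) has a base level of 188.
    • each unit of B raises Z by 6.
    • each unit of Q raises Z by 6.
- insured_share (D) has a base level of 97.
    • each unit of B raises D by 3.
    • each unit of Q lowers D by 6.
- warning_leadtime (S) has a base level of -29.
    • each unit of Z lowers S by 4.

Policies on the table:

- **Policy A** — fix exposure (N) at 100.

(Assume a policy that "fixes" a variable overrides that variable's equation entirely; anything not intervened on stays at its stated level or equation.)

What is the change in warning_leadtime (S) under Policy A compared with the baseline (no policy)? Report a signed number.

Baseline:
  B = 156
  N = 151
  Q = 196 + 2·151 = 498
  Z = 188 + 6·156 + 6·498 = 4112
  S = -29 − 4·4112 = -16477
Policy A (N := 100):
  B = 156
  N = 100
  Q = 196 + 2·100 = 396
  Z = 188 + 6·156 + 6·396 = 3500
  S = -29 − 4·3500 = -14029
Change in S: -14029 − (-16477) = 2448

2448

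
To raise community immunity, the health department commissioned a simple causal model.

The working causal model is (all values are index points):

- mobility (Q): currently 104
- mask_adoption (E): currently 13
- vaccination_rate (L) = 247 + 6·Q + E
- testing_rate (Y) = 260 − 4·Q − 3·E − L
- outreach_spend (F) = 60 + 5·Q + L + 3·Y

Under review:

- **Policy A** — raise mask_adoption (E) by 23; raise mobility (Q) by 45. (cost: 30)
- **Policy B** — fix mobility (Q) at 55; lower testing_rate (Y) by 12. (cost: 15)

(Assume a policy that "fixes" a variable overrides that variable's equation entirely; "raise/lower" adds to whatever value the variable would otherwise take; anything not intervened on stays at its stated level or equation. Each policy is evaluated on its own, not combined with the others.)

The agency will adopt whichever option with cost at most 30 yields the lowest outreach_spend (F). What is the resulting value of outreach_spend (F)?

Policy A (E + 23, Q + 45):
  Q = 104 + 45 = 149
  E = 13 + 23 = 36
  L = 247 + 6·149 + 36 = 1177
  Y = 260 − 4·149 − 3·36 − 1177 = -1621
  F = 60 + 5·149 + 1177 + 3·(-1621) = -2881
Policy B (Q := 55, Y − 12):
  Q = 55
  E = 13
  L = 247 + 6·55 + 13 = 590
  Y = 260 − 4·55 − 3·13 − 590 (−12 from intervention) = -601
  F = 60 + 5·55 + 590 + 3·(-601) = -878
Comparing — Policy A: F=-2881, Policy B: F=-878. Lowest is -2881 (Policy A).

-2881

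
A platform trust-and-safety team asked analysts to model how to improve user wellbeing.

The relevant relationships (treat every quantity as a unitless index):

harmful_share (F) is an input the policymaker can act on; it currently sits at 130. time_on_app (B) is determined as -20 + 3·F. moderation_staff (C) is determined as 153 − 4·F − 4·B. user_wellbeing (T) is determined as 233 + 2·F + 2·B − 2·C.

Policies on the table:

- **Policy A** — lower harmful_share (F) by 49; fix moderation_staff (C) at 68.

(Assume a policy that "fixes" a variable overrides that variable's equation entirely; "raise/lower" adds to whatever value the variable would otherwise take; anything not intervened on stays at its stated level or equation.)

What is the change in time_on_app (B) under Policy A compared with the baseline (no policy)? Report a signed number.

-147

Baseline:
  F = 130
  B = -20 + 3·130 = 370
Policy A (F − 49, C := 68):
  F = 130 − 49 = 81
  B = -20 + 3·81 = 223
Change in B: 223 − 370 = -147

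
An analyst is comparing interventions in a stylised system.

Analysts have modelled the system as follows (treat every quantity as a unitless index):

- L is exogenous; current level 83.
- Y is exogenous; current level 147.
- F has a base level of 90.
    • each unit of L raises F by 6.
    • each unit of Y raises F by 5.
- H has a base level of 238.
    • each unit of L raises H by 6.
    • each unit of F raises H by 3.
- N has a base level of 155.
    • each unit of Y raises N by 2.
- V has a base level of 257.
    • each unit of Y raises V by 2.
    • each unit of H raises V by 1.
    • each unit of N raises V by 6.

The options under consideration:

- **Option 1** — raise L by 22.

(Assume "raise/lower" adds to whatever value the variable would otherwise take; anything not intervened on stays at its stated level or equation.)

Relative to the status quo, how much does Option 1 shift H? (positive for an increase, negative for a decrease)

528

Baseline:
  L = 83
  Y = 147
  F = 90 + 6·83 + 5·147 = 1323
  H = 238 + 6·83 + 3·1323 = 4705
Option 1 (L + 22):
  L = 83 + 22 = 105
  Y = 147
  F = 90 + 6·105 + 5·147 = 1455
  H = 238 + 6·105 + 3·1455 = 5233
Change in H: 5233 − 4705 = 528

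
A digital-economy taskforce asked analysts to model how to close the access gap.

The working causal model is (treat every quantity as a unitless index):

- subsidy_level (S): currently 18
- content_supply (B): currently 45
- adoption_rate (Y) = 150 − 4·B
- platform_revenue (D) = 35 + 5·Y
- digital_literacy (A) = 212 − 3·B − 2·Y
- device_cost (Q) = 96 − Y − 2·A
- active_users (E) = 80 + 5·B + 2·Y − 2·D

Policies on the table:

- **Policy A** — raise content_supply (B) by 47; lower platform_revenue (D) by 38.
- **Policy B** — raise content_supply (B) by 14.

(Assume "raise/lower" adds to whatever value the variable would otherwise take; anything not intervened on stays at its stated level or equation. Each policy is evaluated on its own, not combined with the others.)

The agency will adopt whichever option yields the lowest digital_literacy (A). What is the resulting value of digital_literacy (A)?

207

Policy A (B + 47, D − 38):
  B = 45 + 47 = 92
  Y = 150 − 4·92 = -218
  A = 212 − 3·92 − 2·(-218) = 372
Policy B (B + 14):
  B = 45 + 14 = 59
  Y = 150 − 4·59 = -86
  A = 212 − 3·59 − 2·(-86) = 207
Comparing — Policy A: A=372, Policy B: A=207. Lowest is 207 (Policy B).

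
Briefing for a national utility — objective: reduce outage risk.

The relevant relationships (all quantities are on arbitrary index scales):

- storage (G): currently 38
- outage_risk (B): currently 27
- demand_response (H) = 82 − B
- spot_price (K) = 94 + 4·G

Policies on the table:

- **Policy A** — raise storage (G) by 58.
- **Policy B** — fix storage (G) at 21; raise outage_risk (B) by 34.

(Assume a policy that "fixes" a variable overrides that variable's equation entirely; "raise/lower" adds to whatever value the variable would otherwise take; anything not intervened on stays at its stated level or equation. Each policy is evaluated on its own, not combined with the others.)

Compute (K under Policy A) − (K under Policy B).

Policy A (G + 58):
  G = 38 + 58 = 96
  K = 94 + 4·96 = 478
Policy B (G := 21, B + 34):
  G = 21
  K = 94 + 4·21 = 178
K: 478 − 178 = 300

300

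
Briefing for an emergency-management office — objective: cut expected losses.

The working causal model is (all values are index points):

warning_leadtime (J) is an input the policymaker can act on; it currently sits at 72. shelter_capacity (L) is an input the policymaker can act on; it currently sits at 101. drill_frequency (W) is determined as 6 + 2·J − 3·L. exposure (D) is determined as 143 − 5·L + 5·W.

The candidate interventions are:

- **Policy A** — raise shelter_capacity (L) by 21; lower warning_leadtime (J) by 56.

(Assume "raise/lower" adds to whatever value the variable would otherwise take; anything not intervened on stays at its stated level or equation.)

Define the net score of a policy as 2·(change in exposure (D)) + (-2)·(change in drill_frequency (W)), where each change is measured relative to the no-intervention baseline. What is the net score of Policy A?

Baseline:
  J = 72
  L = 101
  W = 6 + 2·72 − 3·101 = -153
  D = 143 − 5·101 + 5·(-153) = -1127
Policy A (L + 21, J − 56):
  J = 72 − 56 = 16
  L = 101 + 21 = 122
  W = 6 + 2·16 − 3·122 = -328
  D = 143 − 5·122 + 5·(-328) = -2107
ΔD = -2107 − (-1127) = -980; ΔW = -328 − (-153) = -175
Score = 2·(-980) + (-2)·(-175) = -1610

-1610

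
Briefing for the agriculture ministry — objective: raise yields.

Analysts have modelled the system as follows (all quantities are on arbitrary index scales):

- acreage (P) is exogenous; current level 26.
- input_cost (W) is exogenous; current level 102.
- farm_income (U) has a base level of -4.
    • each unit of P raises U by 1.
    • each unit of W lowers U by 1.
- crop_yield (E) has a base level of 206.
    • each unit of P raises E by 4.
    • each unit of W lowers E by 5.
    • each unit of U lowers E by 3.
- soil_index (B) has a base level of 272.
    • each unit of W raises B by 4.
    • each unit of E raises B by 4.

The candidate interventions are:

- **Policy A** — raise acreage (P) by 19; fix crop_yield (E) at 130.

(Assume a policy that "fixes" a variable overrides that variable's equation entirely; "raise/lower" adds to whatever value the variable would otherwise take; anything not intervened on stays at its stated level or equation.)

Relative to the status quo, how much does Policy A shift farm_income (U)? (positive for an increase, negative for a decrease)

Baseline:
  P = 26
  W = 102
  U = -4 + 26 − 102 = -80
Policy A (P + 19, E := 130):
  P = 26 + 19 = 45
  W = 102
  U = -4 + 45 − 102 = -61
Change in U: -61 − (-80) = 19

19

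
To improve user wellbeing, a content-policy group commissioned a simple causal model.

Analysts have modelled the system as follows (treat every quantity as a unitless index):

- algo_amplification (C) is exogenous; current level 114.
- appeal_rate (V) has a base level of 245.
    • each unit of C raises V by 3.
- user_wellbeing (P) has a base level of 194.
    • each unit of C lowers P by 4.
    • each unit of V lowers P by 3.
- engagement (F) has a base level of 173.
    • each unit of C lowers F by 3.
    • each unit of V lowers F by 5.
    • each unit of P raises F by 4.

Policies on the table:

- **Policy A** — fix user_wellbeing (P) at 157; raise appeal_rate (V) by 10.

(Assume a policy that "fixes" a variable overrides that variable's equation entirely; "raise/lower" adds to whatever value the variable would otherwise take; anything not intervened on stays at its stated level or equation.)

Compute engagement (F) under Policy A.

-2526

Policy A (P := 157, V + 10):
  C = 114
  V = 245 + 3·114 (+10 from intervention) = 597
  P = 157
  F = 173 − 3·114 − 5·597 + 4·157 = -2526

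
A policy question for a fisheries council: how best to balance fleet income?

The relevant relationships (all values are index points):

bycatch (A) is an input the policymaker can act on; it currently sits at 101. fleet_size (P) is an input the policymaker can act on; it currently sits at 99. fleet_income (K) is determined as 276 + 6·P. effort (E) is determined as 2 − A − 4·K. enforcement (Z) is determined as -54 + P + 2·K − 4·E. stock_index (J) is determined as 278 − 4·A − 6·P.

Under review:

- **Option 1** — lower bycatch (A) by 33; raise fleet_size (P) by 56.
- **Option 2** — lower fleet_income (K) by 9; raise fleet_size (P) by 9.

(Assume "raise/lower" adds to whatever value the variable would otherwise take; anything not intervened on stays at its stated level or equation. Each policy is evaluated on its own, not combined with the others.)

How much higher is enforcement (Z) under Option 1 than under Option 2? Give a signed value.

5153

Option 1 (A − 33, P + 56):
  A = 101 − 33 = 68
  P = 99 + 56 = 155
  K = 276 + 6·155 = 1206
  E = 2 − 68 − 4·1206 = -4890
  Z = -54 + 155 + 2·1206 − 4·(-4890) = 22073
Option 2 (K − 9, P + 9):
  A = 101
  P = 99 + 9 = 108
  K = 276 + 6·108 (−9 from intervention) = 915
  E = 2 − 101 − 4·915 = -3759
  Z = -54 + 108 + 2·915 − 4·(-3759) = 16920
Z: 22073 − 16920 = 5153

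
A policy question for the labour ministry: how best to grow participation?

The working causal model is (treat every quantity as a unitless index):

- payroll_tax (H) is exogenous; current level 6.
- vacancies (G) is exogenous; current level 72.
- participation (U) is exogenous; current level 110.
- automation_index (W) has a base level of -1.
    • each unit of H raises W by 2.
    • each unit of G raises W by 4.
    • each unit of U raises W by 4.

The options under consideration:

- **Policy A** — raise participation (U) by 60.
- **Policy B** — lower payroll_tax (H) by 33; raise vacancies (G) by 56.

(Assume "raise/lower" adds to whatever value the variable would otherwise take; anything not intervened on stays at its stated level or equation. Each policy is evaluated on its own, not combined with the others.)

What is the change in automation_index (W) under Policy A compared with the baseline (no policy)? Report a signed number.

Baseline:
  H = 6
  G = 72
  U = 110
  W = -1 + 2·6 + 4·72 + 4·110 = 739
Policy A (U + 60):
  H = 6
  G = 72
  U = 110 + 60 = 170
  W = -1 + 2·6 + 4·72 + 4·170 = 979
Change in W: 979 − 739 = 240

240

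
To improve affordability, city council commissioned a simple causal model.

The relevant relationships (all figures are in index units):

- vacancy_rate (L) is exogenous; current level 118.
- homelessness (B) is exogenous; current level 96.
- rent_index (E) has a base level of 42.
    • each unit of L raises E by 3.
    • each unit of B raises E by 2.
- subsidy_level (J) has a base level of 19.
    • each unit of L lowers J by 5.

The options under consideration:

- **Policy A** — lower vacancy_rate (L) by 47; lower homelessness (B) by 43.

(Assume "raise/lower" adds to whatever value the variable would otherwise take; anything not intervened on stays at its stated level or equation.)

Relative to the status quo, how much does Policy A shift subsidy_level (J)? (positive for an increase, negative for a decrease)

Baseline:
  L = 118
  J = 19 − 5·118 = -571
Policy A (L − 47, B − 43):
  L = 118 − 47 = 71
  J = 19 − 5·71 = -336
Change in J: -336 − (-571) = 235

235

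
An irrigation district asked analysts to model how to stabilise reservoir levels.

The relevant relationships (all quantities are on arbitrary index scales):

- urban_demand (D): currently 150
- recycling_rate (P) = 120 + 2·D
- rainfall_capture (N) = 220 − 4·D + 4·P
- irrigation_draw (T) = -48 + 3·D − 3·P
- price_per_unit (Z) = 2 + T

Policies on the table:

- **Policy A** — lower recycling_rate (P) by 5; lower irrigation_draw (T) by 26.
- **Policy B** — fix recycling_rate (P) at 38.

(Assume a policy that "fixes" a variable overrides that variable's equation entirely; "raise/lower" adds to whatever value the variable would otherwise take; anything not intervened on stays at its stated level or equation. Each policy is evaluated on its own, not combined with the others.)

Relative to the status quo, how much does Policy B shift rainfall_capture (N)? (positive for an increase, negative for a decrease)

Baseline:
  D = 150
  P = 120 + 2·150 = 420
  N = 220 − 4·150 + 4·420 = 1300
Policy B (P := 38):
  D = 150
  P = 38
  N = 220 − 4·150 + 4·38 = -228
Change in N: -228 − 1300 = -1528

-1528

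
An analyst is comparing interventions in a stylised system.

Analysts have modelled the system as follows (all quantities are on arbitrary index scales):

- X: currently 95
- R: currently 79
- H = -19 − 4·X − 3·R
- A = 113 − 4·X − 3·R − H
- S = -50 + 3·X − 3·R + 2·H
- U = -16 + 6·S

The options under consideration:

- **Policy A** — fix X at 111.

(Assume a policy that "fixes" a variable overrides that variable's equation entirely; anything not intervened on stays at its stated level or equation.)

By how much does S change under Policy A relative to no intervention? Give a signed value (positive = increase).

Baseline:
  X = 95
  R = 79
  H = -19 − 4·95 − 3·79 = -636
  S = -50 + 3·95 − 3·79 + 2·(-636) = -1274
Policy A (X := 111):
  X = 111
  R = 79
  H = -19 − 4·111 − 3·79 = -700
  S = -50 + 3·111 − 3·79 + 2·(-700) = -1354
Change in S: -1354 − (-1274) = -80

-80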